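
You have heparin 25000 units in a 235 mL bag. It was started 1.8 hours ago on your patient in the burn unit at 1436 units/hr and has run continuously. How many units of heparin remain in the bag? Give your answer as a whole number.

Concentration = 25000 units ÷ 235 mL = 106.383 units/mL
Rate = 1436 units/hr ÷ 106.383 units/mL = 13.4984 mL/hr
Volume infused = 13.4984 mL/hr × 1.8 hr = 24.29712 mL
Volume remaining = 235 − 24.29712 = 210.7029 mL
Drug remaining = 210.7029 mL × 106.383 units/mL = 22415.2 units

22415 units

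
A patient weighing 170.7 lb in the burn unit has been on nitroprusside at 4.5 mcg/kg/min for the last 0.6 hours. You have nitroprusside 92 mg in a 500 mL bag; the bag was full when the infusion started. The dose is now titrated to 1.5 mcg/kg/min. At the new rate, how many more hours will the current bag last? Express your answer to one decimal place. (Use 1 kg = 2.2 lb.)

11.4 hours

Initial rate:
Weight = 170.7 lb ÷ 2.2 lb/kg = 77.59091 kg
Dose = 4.5 mcg/kg/min × 77.59091 kg = 349.1591 mcg/min
349.1591 mcg/min × 60 min/hr = 20949.55 mcg/hr
Concentration = 92 mg ÷ 500 mL = 0.184 mg/mL = 184 mcg/mL
Rate = 20949.55 mcg/hr ÷ 184 mcg/mL = 113.8562 mL/hr
Volume infused so far = 113.8562 mL/hr × 0.6 hr = 68.31374 mL
Volume remaining = 500 − 68.31374 = 431.6863 mL
New rate:
Dose = 1.5 mcg/kg/min × 77.59091 kg = 116.3864 mcg/min
116.3864 mcg/min × 60 min/hr = 6983.182 mcg/hr
Rate = 6983.182 mcg/hr ÷ 184 mcg/mL = 37.95208 mL/hr
Time remaining = 431.6863 mL ÷ 37.95208 mL/hr = 11.37451 hr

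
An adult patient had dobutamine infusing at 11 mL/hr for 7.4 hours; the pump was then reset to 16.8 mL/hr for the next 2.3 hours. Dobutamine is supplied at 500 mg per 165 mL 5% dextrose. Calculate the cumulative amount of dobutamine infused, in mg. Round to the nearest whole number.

Concentration = 500 mg ÷ 165 mL = 3.030303 mg/mL
Stage 1: 11 mL/hr × 7.4 hr = 81.4 mL → 81.4 mL × 3.030303 mg/mL = 246.6667 mg
Stage 2: 16.8 mL/hr × 2.3 hr = 38.64 mL → 38.64 mL × 3.030303 mg/mL = 117.0909 mg
Total = 246.6667 + 117.0909 = 363.7576 mg

364 mg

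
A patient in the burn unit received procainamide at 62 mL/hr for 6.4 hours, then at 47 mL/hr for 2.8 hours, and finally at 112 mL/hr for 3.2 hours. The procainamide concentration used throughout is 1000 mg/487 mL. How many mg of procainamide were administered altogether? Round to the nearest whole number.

1821 mg

Concentration = 1000 mg ÷ 487 mL = 2.053388 mg/mL
Stage 1: 62 mL/hr × 6.4 hr = 396.8 mL → 396.8 mL × 2.053388 mg/mL = 814.7844 mg
Stage 2: 47 mL/hr × 2.8 hr = 131.6 mL → 131.6 mL × 2.053388 mg/mL = 270.2259 mg
Stage 3: 112 mL/hr × 3.2 hr = 358.4 mL → 358.4 mL × 2.053388 mg/mL = 735.9343 mg
Total = 814.7844 + 270.2259 + 735.9343 = 1820.945 mg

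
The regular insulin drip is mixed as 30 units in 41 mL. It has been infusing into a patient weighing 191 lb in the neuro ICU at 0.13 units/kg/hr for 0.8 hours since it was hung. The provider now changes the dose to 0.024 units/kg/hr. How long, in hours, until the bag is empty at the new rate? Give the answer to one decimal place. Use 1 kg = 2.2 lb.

10.1 hours

Initial rate:
Weight = 191 lb ÷ 2.2 lb/kg = 86.81818 kg
Dose = 0.13 units/kg/hr × 86.81818 kg = 11.28636 units/hr
Concentration = 30 units ÷ 41 mL = 0.7317073 units/mL
Rate = 11.28636 units/hr ÷ 0.7317073 units/mL = 15.4247 mL/hr
Volume infused so far = 15.4247 mL/hr × 0.8 hr = 12.33976 mL
Volume remaining = 41 − 12.33976 = 28.66024 mL
New rate:
Dose = 0.024 units/kg/hr × 86.81818 kg = 2.083636 units/hr
Rate = 2.083636 units/hr ÷ 0.7317073 units/mL = 2.847636 mL/hr
Time remaining = 28.66024 mL ÷ 2.847636 mL/hr = 10.06457 hr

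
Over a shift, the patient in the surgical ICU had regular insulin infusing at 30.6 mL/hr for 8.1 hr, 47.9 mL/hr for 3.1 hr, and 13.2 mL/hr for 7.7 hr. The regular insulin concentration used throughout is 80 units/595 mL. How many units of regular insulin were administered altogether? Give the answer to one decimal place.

Concentration = 80 units ÷ 595 mL = 0.1344538 units/mL
Stage 1: 30.6 mL/hr × 8.1 hr = 247.86 mL → 247.86 mL × 0.1344538 units/mL = 33.32571 units
Stage 2: 47.9 mL/hr × 3.1 hr = 148.49 mL → 148.49 mL × 0.1344538 units/mL = 19.96504 units
Stage 3: 13.2 mL/hr × 7.7 hr = 101.64 mL → 101.64 mL × 0.1344538 units/mL = 13.66588 units
Total = 33.32571 + 19.96504 + 13.66588 = 66.95664 units

67.0 units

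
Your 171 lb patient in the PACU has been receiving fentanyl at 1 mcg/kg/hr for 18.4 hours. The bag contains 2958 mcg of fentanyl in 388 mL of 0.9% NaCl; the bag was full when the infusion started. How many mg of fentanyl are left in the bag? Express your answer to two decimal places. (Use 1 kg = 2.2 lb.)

Weight = 171 lb ÷ 2.2 lb/kg = 77.72727 kg
Dose = 1 mcg/kg/hr × 77.72727 kg = 77.72727 mcg/hr
Concentration = 2958 mcg ÷ 388 mL = 7.623711 mcg/mL
Rate = 77.72727 mcg/hr ÷ 7.623711 mcg/mL = 10.19546 mL/hr
Volume infused = 10.19546 mL/hr × 18.4 hr = 187.5965 mL
Volume remaining = 388 − 187.5965 = 200.4035 mL
Drug remaining = 200.4035 mL × 7.623711 mcg/mL = 1527.818 mcg = 1.527818 mg

1.53 mg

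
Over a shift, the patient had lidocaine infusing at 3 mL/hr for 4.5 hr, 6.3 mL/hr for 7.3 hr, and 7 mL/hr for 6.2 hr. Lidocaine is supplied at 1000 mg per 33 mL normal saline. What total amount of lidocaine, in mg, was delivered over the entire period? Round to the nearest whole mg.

Concentration = 1000 mg ÷ 33 mL = 30.30303 mg/mL
Stage 1: 3 mL/hr × 4.5 hr = 13.5 mL → 13.5 mL × 30.30303 mg/mL = 409.0909 mg
Stage 2: 6.3 mL/hr × 7.3 hr = 45.99 mL → 45.99 mL × 30.30303 mg/mL = 1393.636 mg
Stage 3: 7 mL/hr × 6.2 hr = 43.4 mL → 43.4 mL × 30.30303 mg/mL = 1315.152 mg
Total = 409.0909 + 1393.636 + 1315.152 = 3117.879 mg

3118 mg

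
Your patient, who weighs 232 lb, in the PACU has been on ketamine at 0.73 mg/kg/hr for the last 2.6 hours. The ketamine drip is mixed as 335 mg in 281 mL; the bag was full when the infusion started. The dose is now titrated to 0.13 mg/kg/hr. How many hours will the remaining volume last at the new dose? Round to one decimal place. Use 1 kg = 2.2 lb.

9.8 hours

Initial rate:
Weight = 232 lb ÷ 2.2 lb/kg = 105.4545 kg
Dose = 0.73 mg/kg/hr × 105.4545 kg = 76.98182 mg/hr
Concentration = 335 mg ÷ 281 mL = 1.192171 mg/mL
Rate = 76.98182 mg/hr ÷ 1.192171 mg/mL = 64.57281 mL/hr
Volume infused so far = 64.57281 mL/hr × 2.6 hr = 167.8893 mL
Volume remaining = 281 − 167.8893 = 113.1107 mL
New rate:
Dose = 0.13 mg/kg/hr × 105.4545 kg = 13.70909 mg/hr
Rate = 13.70909 mg/hr ÷ 1.192171 mg/mL = 11.49927 mL/hr
Time remaining = 113.1107 mL ÷ 11.49927 mL/hr = 9.83634 hr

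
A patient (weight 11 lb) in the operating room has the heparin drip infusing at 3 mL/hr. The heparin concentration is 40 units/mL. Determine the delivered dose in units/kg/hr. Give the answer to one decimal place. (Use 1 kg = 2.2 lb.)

Weight = 11 lb ÷ 2.2 lb/kg = 5 kg
Drug rate = 3 mL/hr × 40 units/mL = 120 units/hr
120 units/hr ÷ 5 kg = 24 units/kg/hr

24.0 units/kg/hr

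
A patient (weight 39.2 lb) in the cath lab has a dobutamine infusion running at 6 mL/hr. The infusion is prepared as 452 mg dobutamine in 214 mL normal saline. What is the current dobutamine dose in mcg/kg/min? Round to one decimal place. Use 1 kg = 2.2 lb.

Weight = 39.2 lb ÷ 2.2 lb/kg = 17.81818 kg
Concentration = 452 mg ÷ 214 mL = 2.11215 mg/mL = 2112.15 mcg/mL
Drug rate = 6 mL/hr × 2112.15 mcg/mL = 12672.9 mcg/hr
12672.9 mcg/hr ÷ 60 min/hr = 211.215 mcg/min
211.215 mcg/min ÷ 17.81818 kg = 11.8539 mcg/kg/min

11.9 mcg/kg/min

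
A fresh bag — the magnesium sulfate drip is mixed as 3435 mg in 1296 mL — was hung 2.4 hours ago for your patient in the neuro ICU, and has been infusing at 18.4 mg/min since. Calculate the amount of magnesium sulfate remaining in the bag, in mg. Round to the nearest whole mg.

785 mg

18.4 mg/min × 60 min/hr = 1104 mg/hr
Concentration = 3435 mg ÷ 1296 mL = 2.650463 mg/mL
Rate = 1104 mg/hr ÷ 2.650463 mg/mL = 416.531 mL/hr
Volume infused = 416.531 mL/hr × 2.4 hr = 999.6744 mL
Volume remaining = 1296 − 999.6744 = 296.3256 mL
Drug remaining = 296.3256 mL × 2.650463 mg/mL = 785.4 mg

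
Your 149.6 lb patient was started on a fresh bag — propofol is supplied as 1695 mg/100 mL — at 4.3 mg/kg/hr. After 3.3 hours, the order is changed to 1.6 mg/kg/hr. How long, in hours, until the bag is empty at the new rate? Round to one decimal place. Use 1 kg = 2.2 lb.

6.7 hours

Initial rate:
Weight = 149.6 lb ÷ 2.2 lb/kg = 68 kg
Dose = 4.3 mg/kg/hr × 68 kg = 292.4 mg/hr
Concentration = 1695 mg ÷ 100 mL = 16.95 mg/mL
Rate = 292.4 mg/hr ÷ 16.95 mg/mL = 17.25074 mL/hr
Volume infused so far = 17.25074 mL/hr × 3.3 hr = 56.92743 mL
Volume remaining = 100 − 56.92743 = 43.07257 mL
New rate:
Dose = 1.6 mg/kg/hr × 68 kg = 108.8 mg/hr
Rate = 108.8 mg/hr ÷ 16.95 mg/mL = 6.418879 mL/hr
Time remaining = 43.07257 mL ÷ 6.418879 mL/hr = 6.710294 hr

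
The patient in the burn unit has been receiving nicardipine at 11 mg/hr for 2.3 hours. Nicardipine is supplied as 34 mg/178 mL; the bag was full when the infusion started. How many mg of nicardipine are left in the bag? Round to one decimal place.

8.7 mg

Concentration = 34 mg ÷ 178 mL = 0.1910112 mg/mL
Rate = 11 mg/hr ÷ 0.1910112 mg/mL = 57.58824 mL/hr
Volume infused = 57.58824 mL/hr × 2.3 hr = 132.4529 mL
Volume remaining = 178 − 132.4529 = 45.54706 mL
Drug remaining = 45.54706 mL × 0.1910112 mg/mL = 8.7 mg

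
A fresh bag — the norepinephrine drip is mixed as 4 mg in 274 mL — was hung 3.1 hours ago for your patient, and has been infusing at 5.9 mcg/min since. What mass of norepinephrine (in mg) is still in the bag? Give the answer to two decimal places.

2.90 mg

5.9 mcg/min × 60 min/hr = 354 mcg/hr
Concentration = 4 mg ÷ 274 mL = 0.01459854 mg/mL = 14.59854 mcg/mL
Rate = 354 mcg/hr ÷ 14.59854 mcg/mL = 24.249 mL/hr
Volume infused = 24.249 mL/hr × 3.1 hr = 75.1719 mL
Volume remaining = 274 − 75.1719 = 198.8281 mL
Drug remaining = 198.8281 mL × 14.59854 mcg/mL = 2902.6 mcg = 2.9026 mg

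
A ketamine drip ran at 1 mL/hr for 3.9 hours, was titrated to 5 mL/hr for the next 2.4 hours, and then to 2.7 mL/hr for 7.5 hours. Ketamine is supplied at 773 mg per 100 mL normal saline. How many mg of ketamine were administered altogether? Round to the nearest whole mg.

279 mg

Concentration = 773 mg ÷ 100 mL = 7.73 mg/mL
Stage 1: 1 mL/hr × 3.9 hr = 3.9 mL → 3.9 mL × 7.73 mg/mL = 30.147 mg
Stage 2: 5 mL/hr × 2.4 hr = 12 mL → 12 mL × 7.73 mg/mL = 92.76 mg
Stage 3: 2.7 mL/hr × 7.5 hr = 20.25 mL → 20.25 mL × 7.73 mg/mL = 156.5325 mg
Total = 30.147 + 92.76 + 156.5325 = 279.4395 mg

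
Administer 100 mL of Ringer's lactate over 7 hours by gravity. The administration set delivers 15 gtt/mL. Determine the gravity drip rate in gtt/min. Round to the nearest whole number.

4 gtt/min

100 mL ÷ (7 hr × 60 = 420 min) = 0.2380952 mL/min
0.2380952 mL/min × 15 gtt/mL = 3.571429 gtt/min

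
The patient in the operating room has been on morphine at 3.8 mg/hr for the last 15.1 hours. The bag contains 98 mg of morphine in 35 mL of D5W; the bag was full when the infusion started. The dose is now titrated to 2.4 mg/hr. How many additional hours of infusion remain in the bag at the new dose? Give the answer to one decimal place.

16.9 hours

Initial rate:
Concentration = 98 mg ÷ 35 mL = 2.8 mg/mL
Rate = 3.8 mg/hr ÷ 2.8 mg/mL = 1.357143 mL/hr
Volume infused so far = 1.357143 mL/hr × 15.1 hr = 20.49286 mL
Volume remaining = 35 − 20.49286 = 14.50714 mL
New rate:
Rate = 2.4 mg/hr ÷ 2.8 mg/mL = 0.8571429 mL/hr
Time remaining = 14.50714 mL ÷ 0.8571429 mL/hr = 16.925 hr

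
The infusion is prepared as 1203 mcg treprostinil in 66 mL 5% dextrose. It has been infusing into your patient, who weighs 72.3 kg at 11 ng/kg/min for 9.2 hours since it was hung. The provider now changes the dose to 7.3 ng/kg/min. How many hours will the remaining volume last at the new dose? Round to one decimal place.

Initial rate:
Dose = 11 ng/kg/min × 72.3 kg = 795.3 ng/min
795.3 ng/min × 60 min/hr = 47718 ng/hr
Concentration = 1203 mcg ÷ 66 mL = 18.22727 mcg/mL = 18227.27 ng/mL
Rate = 47718 ng/hr ÷ 18227.27 ng/mL = 2.617945 mL/hr
Volume infused so far = 2.617945 mL/hr × 9.2 hr = 24.0851 mL
Volume remaining = 66 − 24.0851 = 41.9149 mL
New rate:
Dose = 7.3 ng/kg/min × 72.3 kg = 527.79 ng/min
527.79 ng/min × 60 min/hr = 31667.4 ng/hr
Rate = 31667.4 ng/hr ÷ 18227.27 ng/mL = 1.737364 mL/hr
Time remaining = 41.9149 mL ÷ 1.737364 mL/hr = 24.12558 hr

24.1 hours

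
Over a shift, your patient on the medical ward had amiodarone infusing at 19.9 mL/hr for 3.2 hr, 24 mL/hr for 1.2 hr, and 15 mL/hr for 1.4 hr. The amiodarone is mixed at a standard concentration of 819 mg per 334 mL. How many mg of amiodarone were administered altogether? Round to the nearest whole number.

Concentration = 819 mg ÷ 334 mL = 2.452096 mg/mL
Stage 1: 19.9 mL/hr × 3.2 hr = 63.68 mL → 63.68 mL × 2.452096 mg/mL = 156.1495 mg
Stage 2: 24 mL/hr × 1.2 hr = 28.8 mL → 28.8 mL × 2.452096 mg/mL = 70.62036 mg
Stage 3: 15 mL/hr × 1.4 hr = 21 mL → 21 mL × 2.452096 mg/mL = 51.49401 mg
Total = 156.1495 + 70.62036 + 51.49401 = 278.2638 mg

278 mg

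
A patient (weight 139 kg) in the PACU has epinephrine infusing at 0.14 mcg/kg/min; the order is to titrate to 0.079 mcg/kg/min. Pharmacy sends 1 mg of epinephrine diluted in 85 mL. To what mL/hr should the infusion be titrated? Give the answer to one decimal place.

Dose = 0.079 mcg/kg/min × 139 kg = 10.981 mcg/min
10.981 mcg/min × 60 min/hr = 658.86 mcg/hr
Concentration = 1 mg ÷ 85 mL = 0.01176471 mg/mL = 11.76471 mcg/mL
Rate = 658.86 mcg/hr ÷ 11.76471 mcg/mL = 56.0031 mL/hr

56.0 mL/hr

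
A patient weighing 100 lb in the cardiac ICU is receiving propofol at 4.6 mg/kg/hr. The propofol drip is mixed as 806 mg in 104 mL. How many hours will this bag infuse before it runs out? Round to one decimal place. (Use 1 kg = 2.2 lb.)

Weight = 100 lb ÷ 2.2 lb/kg = 45.45455 kg
Dose = 4.6 mg/kg/hr × 45.45455 kg = 209.0909 mg/hr
Concentration = 806 mg ÷ 104 mL = 7.75 mg/mL
Rate = 209.0909 mg/hr ÷ 7.75 mg/mL = 26.97947 mL/hr
Duration = 104 mL ÷ 26.97947 mL/hr = 3.854783 hr

3.9 hours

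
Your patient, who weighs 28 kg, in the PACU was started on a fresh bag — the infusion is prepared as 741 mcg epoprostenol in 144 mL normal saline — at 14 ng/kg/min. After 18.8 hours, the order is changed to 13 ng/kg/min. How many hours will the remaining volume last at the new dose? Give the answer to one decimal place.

13.7 hours

Initial rate:
Dose = 14 ng/kg/min × 28 kg = 392 ng/min
392 ng/min × 60 min/hr = 23520 ng/hr
Concentration = 741 mcg ÷ 144 mL = 5.145833 mcg/mL = 5145.833 ng/mL
Rate = 23520 ng/hr ÷ 5145.833 ng/mL = 4.570688 mL/hr
Volume infused so far = 4.570688 mL/hr × 18.8 hr = 85.92894 mL
Volume remaining = 144 − 85.92894 = 58.07106 mL
New rate:
Dose = 13 ng/kg/min × 28 kg = 364 ng/min
364 ng/min × 60 min/hr = 21840 ng/hr
Rate = 21840 ng/hr ÷ 5145.833 ng/mL = 4.244211 mL/hr
Time remaining = 58.07106 mL ÷ 4.244211 mL/hr = 13.68242 hr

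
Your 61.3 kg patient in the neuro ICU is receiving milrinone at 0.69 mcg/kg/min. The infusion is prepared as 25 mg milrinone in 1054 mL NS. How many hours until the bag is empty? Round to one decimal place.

Dose = 0.69 mcg/kg/min × 61.3 kg = 42.297 mcg/min
42.297 mcg/min × 60 min/hr = 2537.82 mcg/hr
Concentration = 25 mg ÷ 1054 mL = 0.02371917 mg/mL = 23.71917 mcg/mL
Rate = 2537.82 mcg/hr ÷ 23.71917 mcg/mL = 106.9945 mL/hr
Duration = 1054 mL ÷ 106.9945 mL/hr = 9.850974 hr

9.9 hours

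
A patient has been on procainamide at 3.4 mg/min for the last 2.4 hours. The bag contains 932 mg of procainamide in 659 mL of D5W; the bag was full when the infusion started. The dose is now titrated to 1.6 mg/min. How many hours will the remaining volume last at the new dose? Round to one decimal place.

Initial rate:
3.4 mg/min × 60 min/hr = 204 mg/hr
Concentration = 932 mg ÷ 659 mL = 1.414264 mg/mL
Rate = 204 mg/hr ÷ 1.414264 mg/mL = 144.2446 mL/hr
Volume infused so far = 144.2446 mL/hr × 2.4 hr = 346.1871 mL
Volume remaining = 659 − 346.1871 = 312.8129 mL
New rate:
1.6 mg/min × 60 min/hr = 96 mg/hr
Rate = 96 mg/hr ÷ 1.414264 mg/mL = 67.87983 mL/hr
Time remaining = 312.8129 mL ÷ 67.87983 mL/hr = 4.608333 hr

4.6 hours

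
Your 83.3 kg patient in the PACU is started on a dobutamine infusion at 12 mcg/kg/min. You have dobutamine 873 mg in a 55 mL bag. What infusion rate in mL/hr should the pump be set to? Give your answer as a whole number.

4 mL/hr

Dose = 12 mcg/kg/min × 83.3 kg = 999.6 mcg/min
999.6 mcg/min × 60 min/hr = 59976 mcg/hr
Concentration = 873 mg ÷ 55 mL = 15.87273 mg/mL = 15872.73 mcg/mL
Rate = 59976 mcg/hr ÷ 15872.73 mcg/mL = 3.778557 mL/hr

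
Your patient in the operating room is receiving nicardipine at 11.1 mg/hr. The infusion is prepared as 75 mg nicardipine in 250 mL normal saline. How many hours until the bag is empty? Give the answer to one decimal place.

6.8 hours

Concentration = 75 mg ÷ 250 mL = 0.3 mg/mL
Rate = 11.1 mg/hr ÷ 0.3 mg/mL = 37 mL/hr
Duration = 250 mL ÷ 37 mL/hr = 6.756757 hr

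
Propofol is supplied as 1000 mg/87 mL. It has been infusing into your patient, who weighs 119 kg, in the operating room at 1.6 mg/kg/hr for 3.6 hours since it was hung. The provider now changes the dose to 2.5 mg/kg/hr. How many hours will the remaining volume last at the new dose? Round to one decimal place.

1.1 hours

Initial rate:
Dose = 1.6 mg/kg/hr × 119 kg = 190.4 mg/hr
Concentration = 1000 mg ÷ 87 mL = 11.49425 mg/mL
Rate = 190.4 mg/hr ÷ 11.49425 mg/mL = 16.5648 mL/hr
Volume infused so far = 16.5648 mL/hr × 3.6 hr = 59.63328 mL
Volume remaining = 87 − 59.63328 = 27.36672 mL
New rate:
Dose = 2.5 mg/kg/hr × 119 kg = 297.5 mg/hr
Rate = 297.5 mg/hr ÷ 11.49425 mg/mL = 25.8825 mL/hr
Time remaining = 27.36672 mL ÷ 25.8825 mL/hr = 1.057345 hr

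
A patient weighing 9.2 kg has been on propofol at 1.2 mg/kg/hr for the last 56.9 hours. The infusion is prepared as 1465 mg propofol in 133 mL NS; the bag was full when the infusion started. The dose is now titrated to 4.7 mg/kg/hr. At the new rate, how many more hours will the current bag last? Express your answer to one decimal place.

19.4 hours

Initial rate:
Dose = 1.2 mg/kg/hr × 9.2 kg = 11.04 mg/hr
Concentration = 1465 mg ÷ 133 mL = 11.01504 mg/mL
Rate = 11.04 mg/hr ÷ 11.01504 mg/mL = 1.002266 mL/hr
Volume infused so far = 1.002266 mL/hr × 56.9 hr = 57.02895 mL
Volume remaining = 133 − 57.02895 = 75.97105 mL
New rate:
Dose = 4.7 mg/kg/hr × 9.2 kg = 43.24 mg/hr
Rate = 43.24 mg/hr ÷ 11.01504 mg/mL = 3.925543 mL/hr
Time remaining = 75.97105 mL ÷ 3.925543 mL/hr = 19.35301 hr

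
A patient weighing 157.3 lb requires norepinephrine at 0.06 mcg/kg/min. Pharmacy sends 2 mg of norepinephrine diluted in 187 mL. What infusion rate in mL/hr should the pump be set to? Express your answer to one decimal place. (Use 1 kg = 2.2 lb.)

24.1 mL/hr

Weight = 157.3 lb ÷ 2.2 lb/kg = 71.5 kg
Dose = 0.06 mcg/kg/min × 71.5 kg = 4.29 mcg/min
4.29 mcg/min × 60 min/hr = 257.4 mcg/hr
Concentration = 2 mg ÷ 187 mL = 0.01069519 mg/mL = 10.69519 mcg/mL
Rate = 257.4 mcg/hr ÷ 10.69519 mcg/mL = 24.0669 mL/hr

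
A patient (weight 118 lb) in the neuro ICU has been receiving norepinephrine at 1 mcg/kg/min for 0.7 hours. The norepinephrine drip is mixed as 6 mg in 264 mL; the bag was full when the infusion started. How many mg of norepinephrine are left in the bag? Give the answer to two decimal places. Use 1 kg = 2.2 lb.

3.75 mg

Weight = 118 lb ÷ 2.2 lb/kg = 53.63636 kg
Dose = 1 mcg/kg/min × 53.63636 kg = 53.63636 mcg/min
53.63636 mcg/min × 60 min/hr = 3218.182 mcg/hr
Concentration = 6 mg ÷ 264 mL = 0.02272727 mg/mL = 22.72727 mcg/mL
Rate = 3218.182 mcg/hr ÷ 22.72727 mcg/mL = 141.6 mL/hr
Volume infused = 141.6 mL/hr × 0.7 hr = 99.12 mL
Volume remaining = 264 − 99.12 = 164.88 mL
Drug remaining = 164.88 mL × 22.72727 mcg/mL = 3747.273 mcg = 3.747273 mg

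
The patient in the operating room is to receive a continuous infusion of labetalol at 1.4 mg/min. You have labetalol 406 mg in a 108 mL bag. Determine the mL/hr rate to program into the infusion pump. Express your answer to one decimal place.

22.3 mL/hr

1.4 mg/min × 60 min/hr = 84 mg/hr
Concentration = 406 mg ÷ 108 mL = 3.759259 mg/mL
Rate = 84 mg/hr ÷ 3.759259 mg/mL = 22.34483 mL/hr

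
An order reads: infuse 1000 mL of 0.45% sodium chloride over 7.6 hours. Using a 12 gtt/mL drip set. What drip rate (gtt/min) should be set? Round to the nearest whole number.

26 gtt/min

1000 mL ÷ (7.6 hr × 60 = 456 min) = 2.192982 mL/min
2.192982 mL/min × 12 gtt/mL = 26.31579 gtt/min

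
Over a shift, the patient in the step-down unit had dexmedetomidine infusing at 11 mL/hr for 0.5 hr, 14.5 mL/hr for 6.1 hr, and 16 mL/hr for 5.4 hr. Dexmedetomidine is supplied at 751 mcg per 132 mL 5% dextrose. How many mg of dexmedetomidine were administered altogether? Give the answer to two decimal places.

Concentration = 751 mcg ÷ 132 mL = 5.689394 mcg/mL
Stage 1: 11 mL/hr × 0.5 hr = 5.5 mL → 5.5 mL × 5.689394 mcg/mL = 31.29167 mcg
Stage 2: 14.5 mL/hr × 6.1 hr = 88.45 mL → 88.45 mL × 5.689394 mcg/mL = 503.2269 mcg
Stage 3: 16 mL/hr × 5.4 hr = 86.4 mL → 86.4 mL × 5.689394 mcg/mL = 491.5636 mcg
Total = 31.29167 + 503.2269 + 491.5636 = 1026.082 mcg = 1.026082 mg

1.03 mg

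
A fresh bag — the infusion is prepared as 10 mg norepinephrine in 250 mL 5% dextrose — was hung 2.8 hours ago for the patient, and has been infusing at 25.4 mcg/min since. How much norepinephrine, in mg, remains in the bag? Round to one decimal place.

25.4 mcg/min × 60 min/hr = 1524 mcg/hr
Concentration = 10 mg ÷ 250 mL = 0.04 mg/mL = 40 mcg/mL
Rate = 1524 mcg/hr ÷ 40 mcg/mL = 38.1 mL/hr
Volume infused = 38.1 mL/hr × 2.8 hr = 106.68 mL
Volume remaining = 250 − 106.68 = 143.32 mL
Drug remaining = 143.32 mL × 40 mcg/mL = 5732.8 mcg = 5.7328 mg

5.7 mg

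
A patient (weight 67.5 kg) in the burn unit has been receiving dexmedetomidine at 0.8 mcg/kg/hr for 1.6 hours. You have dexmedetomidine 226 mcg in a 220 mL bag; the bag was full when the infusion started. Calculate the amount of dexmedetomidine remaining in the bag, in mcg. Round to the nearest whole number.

140 mcg

Dose = 0.8 mcg/kg/hr × 67.5 kg = 54 mcg/hr
Concentration = 226 mcg ÷ 220 mL = 1.027273 mcg/mL
Rate = 54 mcg/hr ÷ 1.027273 mcg/mL = 52.56637 mL/hr
Volume infused = 52.56637 mL/hr × 1.6 hr = 84.10619 mL
Volume remaining = 220 − 84.10619 = 135.8938 mL
Drug remaining = 135.8938 mL × 1.027273 mcg/mL = 139.6 mcg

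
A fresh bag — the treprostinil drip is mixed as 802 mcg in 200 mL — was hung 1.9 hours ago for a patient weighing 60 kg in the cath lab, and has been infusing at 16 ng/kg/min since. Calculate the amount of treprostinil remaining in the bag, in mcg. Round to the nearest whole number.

693 mcg

Dose = 16 ng/kg/min × 60 kg = 960 ng/min
960 ng/min × 60 min/hr = 57600 ng/hr
Concentration = 802 mcg ÷ 200 mL = 4.01 mcg/mL = 4010 ng/mL
Rate = 57600 ng/hr ÷ 4010 ng/mL = 14.36409 mL/hr
Volume infused = 14.36409 mL/hr × 1.9 hr = 27.29177 mL
Volume remaining = 200 − 27.29177 = 172.7082 mL
Drug remaining = 172.7082 mL × 4010 ng/mL = 692560 ng = 692.56 mcg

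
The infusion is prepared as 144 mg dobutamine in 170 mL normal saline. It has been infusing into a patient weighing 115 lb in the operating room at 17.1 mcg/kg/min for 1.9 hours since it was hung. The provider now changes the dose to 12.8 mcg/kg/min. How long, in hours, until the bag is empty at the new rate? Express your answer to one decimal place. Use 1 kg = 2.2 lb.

1.0 hours

Initial rate:
Weight = 115 lb ÷ 2.2 lb/kg = 52.27273 kg
Dose = 17.1 mcg/kg/min × 52.27273 kg = 893.8636 mcg/min
893.8636 mcg/min × 60 min/hr = 53631.82 mcg/hr
Concentration = 144 mg ÷ 170 mL = 0.8470588 mg/mL = 847.0588 mcg/mL
Rate = 53631.82 mcg/hr ÷ 847.0588 mcg/mL = 63.31534 mL/hr
Volume infused so far = 63.31534 mL/hr × 1.9 hr = 120.2991 mL
Volume remaining = 170 − 120.2991 = 49.70085 mL
New rate:
Dose = 12.8 mcg/kg/min × 52.27273 kg = 669.0909 mcg/min
669.0909 mcg/min × 60 min/hr = 40145.45 mcg/hr
Rate = 40145.45 mcg/hr ÷ 847.0588 mcg/mL = 47.39394 mL/hr
Time remaining = 49.70085 mL ÷ 47.39394 mL/hr = 1.048675 hr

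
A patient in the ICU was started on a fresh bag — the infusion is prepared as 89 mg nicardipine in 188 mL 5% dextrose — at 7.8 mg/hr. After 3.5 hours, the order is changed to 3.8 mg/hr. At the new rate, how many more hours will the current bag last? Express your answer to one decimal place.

16.2 hours

Initial rate:
Concentration = 89 mg ÷ 188 mL = 0.4734043 mg/mL
Rate = 7.8 mg/hr ÷ 0.4734043 mg/mL = 16.4764 mL/hr
Volume infused so far = 16.4764 mL/hr × 3.5 hr = 57.66742 mL
Volume remaining = 188 − 57.66742 = 130.3326 mL
New rate:
Rate = 3.8 mg/hr ÷ 0.4734043 mg/mL = 8.026966 mL/hr
Time remaining = 130.3326 mL ÷ 8.026966 mL/hr = 16.23684 hr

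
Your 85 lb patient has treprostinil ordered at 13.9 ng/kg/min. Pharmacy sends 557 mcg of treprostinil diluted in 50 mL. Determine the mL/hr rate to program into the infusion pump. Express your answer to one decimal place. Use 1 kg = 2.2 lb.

Weight = 85 lb ÷ 2.2 lb/kg = 38.63636 kg
Dose = 13.9 ng/kg/min × 38.63636 kg = 537.0455 ng/min
537.0455 ng/min × 60 min/hr = 32222.73 ng/hr
Concentration = 557 mcg ÷ 50 mL = 11.14 mcg/mL = 11140 ng/mL
Rate = 32222.73 ng/hr ÷ 11140 ng/mL = 2.892525 mL/hr

2.9 mL/hr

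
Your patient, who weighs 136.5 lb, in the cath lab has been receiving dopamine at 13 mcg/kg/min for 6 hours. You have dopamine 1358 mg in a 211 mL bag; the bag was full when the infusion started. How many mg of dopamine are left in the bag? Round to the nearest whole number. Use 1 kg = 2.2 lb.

Weight = 136.5 lb ÷ 2.2 lb/kg = 62.04545 kg
Dose = 13 mcg/kg/min × 62.04545 kg = 806.5909 mcg/min
806.5909 mcg/min × 60 min/hr = 48395.45 mcg/hr
Concentration = 1358 mg ÷ 211 mL = 6.436019 mg/mL = 6436.019 mcg/mL
Rate = 48395.45 mcg/hr ÷ 6436.019 mcg/mL = 7.51947 mL/hr
Volume infused = 7.51947 mL/hr × 6 hr = 45.11682 mL
Volume remaining = 211 − 45.11682 = 165.8832 mL
Drug remaining = 165.8832 mL × 6436.019 mcg/mL = 1067627 mcg = 1067.627 mg

1068 mg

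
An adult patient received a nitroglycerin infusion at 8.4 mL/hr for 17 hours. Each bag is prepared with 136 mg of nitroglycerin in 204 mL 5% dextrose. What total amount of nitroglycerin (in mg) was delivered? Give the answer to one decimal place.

Concentration = 136 mg ÷ 204 mL = 0.6666667 mg/mL = 666.6667 mcg/mL
Drug rate = 8.4 mL/hr × 666.6667 mcg/mL = 5600 mcg/hr
Total = 5600 mcg/hr × 17 hr = 95200 mcg = 95.2 mg

95.2 mg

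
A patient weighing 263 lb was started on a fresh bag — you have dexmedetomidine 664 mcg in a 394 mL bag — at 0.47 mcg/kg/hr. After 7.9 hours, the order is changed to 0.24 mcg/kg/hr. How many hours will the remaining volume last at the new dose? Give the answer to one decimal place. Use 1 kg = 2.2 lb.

Initial rate:
Weight = 263 lb ÷ 2.2 lb/kg = 119.5455 kg
Dose = 0.47 mcg/kg/hr × 119.5455 kg = 56.18636 mcg/hr
Concentration = 664 mcg ÷ 394 mL = 1.685279 mcg/mL
Rate = 56.18636 mcg/hr ÷ 1.685279 mcg/mL = 33.3395 mL/hr
Volume infused so far = 33.3395 mL/hr × 7.9 hr = 263.382 mL
Volume remaining = 394 − 263.382 = 130.618 mL
New rate:
Dose = 0.24 mcg/kg/hr × 119.5455 kg = 28.69091 mcg/hr
Rate = 28.69091 mcg/hr ÷ 1.685279 mcg/mL = 17.02442 mL/hr
Time remaining = 130.618 mL ÷ 17.02442 mL/hr = 7.672386 hr

7.7 hours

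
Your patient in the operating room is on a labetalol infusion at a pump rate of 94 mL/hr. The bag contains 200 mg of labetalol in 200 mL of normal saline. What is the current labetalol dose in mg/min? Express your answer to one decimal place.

Concentration = 200 mg ÷ 200 mL = 1 mg/mL
Drug rate = 94 mL/hr × 1 mg/mL = 94 mg/hr
94 mg/hr ÷ 60 min/hr = 1.566667 mg/min

1.6 mg/min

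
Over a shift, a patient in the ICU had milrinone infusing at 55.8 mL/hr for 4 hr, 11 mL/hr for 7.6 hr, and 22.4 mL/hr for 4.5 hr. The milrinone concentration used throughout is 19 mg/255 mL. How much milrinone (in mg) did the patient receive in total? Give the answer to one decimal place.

Concentration = 19 mg ÷ 255 mL = 0.0745098 mg/mL
Stage 1: 55.8 mL/hr × 4 hr = 223.2 mL → 223.2 mL × 0.0745098 mg/mL = 16.63059 mg
Stage 2: 11 mL/hr × 7.6 hr = 83.6 mL → 83.6 mL × 0.0745098 mg/mL = 6.22902 mg
Stage 3: 22.4 mL/hr × 4.5 hr = 100.8 mL → 100.8 mL × 0.0745098 mg/mL = 7.510588 mg
Total = 16.63059 + 6.22902 + 7.510588 = 30.3702 mg

30.4 mg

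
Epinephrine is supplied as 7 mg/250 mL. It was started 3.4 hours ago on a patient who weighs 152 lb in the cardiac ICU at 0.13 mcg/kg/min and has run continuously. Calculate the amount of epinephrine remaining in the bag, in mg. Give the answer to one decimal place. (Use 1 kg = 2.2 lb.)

Weight = 152 lb ÷ 2.2 lb/kg = 69.09091 kg
Dose = 0.13 mcg/kg/min × 69.09091 kg = 8.981818 mcg/min
8.981818 mcg/min × 60 min/hr = 538.9091 mcg/hr
Concentration = 7 mg ÷ 250 mL = 0.028 mg/mL = 28 mcg/mL
Rate = 538.9091 mcg/hr ÷ 28 mcg/mL = 19.24675 mL/hr
Volume infused = 19.24675 mL/hr × 3.4 hr = 65.43896 mL
Volume remaining = 250 − 65.43896 = 184.561 mL
Drug remaining = 184.561 mL × 28 mcg/mL = 5167.709 mcg = 5.167709 mg

5.2 mg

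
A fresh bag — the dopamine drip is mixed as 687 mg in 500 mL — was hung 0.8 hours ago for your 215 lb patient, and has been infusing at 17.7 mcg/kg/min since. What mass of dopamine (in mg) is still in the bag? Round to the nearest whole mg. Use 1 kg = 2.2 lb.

604 mg

Weight = 215 lb ÷ 2.2 lb/kg = 97.72727 kg
Dose = 17.7 mcg/kg/min × 97.72727 kg = 1729.773 mcg/min
1729.773 mcg/min × 60 min/hr = 103786.4 mcg/hr
Concentration = 687 mg ÷ 500 mL = 1.374 mg/mL = 1374 mcg/mL
Rate = 103786.4 mcg/hr ÷ 1374 mcg/mL = 75.53593 mL/hr
Volume infused = 75.53593 mL/hr × 0.8 hr = 60.42874 mL
Volume remaining = 500 − 60.42874 = 439.5713 mL
Drug remaining = 439.5713 mL × 1374 mcg/mL = 603970.9 mcg = 603.9709 mg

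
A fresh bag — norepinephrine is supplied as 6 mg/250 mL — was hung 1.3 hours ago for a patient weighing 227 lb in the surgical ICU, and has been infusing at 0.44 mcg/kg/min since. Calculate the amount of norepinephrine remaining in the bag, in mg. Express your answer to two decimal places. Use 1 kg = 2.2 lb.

2.46 mg

Weight = 227 lb ÷ 2.2 lb/kg = 103.1818 kg
Dose = 0.44 mcg/kg/min × 103.1818 kg = 45.4 mcg/min
45.4 mcg/min × 60 min/hr = 2724 mcg/hr
Concentration = 6 mg ÷ 250 mL = 0.024 mg/mL = 24 mcg/mL
Rate = 2724 mcg/hr ÷ 24 mcg/mL = 113.5 mL/hr
Volume infused = 113.5 mL/hr × 1.3 hr = 147.55 mL
Volume remaining = 250 − 147.55 = 102.45 mL
Drug remaining = 102.45 mL × 24 mcg/mL = 2458.8 mcg = 2.4588 mg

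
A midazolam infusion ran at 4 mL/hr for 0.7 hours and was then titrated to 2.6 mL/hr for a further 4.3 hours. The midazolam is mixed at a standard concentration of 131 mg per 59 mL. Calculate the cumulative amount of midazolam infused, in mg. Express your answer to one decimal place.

Concentration = 131 mg ÷ 59 mL = 2.220339 mg/mL
Stage 1: 4 mL/hr × 0.7 hr = 2.8 mL → 2.8 mL × 2.220339 mg/mL = 6.216949 mg
Stage 2: 2.6 mL/hr × 4.3 hr = 11.18 mL → 11.18 mL × 2.220339 mg/mL = 24.82339 mg
Total = 6.216949 + 24.82339 = 31.04034 mg

31.0 mg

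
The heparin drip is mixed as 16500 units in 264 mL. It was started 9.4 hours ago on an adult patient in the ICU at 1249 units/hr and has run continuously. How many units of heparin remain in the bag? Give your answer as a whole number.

4759 units

Concentration = 16500 units ÷ 264 mL = 62.5 units/mL
Rate = 1249 units/hr ÷ 62.5 units/mL = 19.984 mL/hr
Volume infused = 19.984 mL/hr × 9.4 hr = 187.8496 mL
Volume remaining = 264 − 187.8496 = 76.1504 mL
Drug remaining = 76.1504 mL × 62.5 units/mL = 4759.4 units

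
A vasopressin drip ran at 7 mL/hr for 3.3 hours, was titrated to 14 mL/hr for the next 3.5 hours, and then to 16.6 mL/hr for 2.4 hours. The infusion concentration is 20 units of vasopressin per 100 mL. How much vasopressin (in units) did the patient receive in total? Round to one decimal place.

22.4 units

Concentration = 20 units ÷ 100 mL = 0.2 units/mL
Stage 1: 7 mL/hr × 3.3 hr = 23.1 mL → 23.1 mL × 0.2 units/mL = 4.62 units
Stage 2: 14 mL/hr × 3.5 hr = 49 mL → 49 mL × 0.2 units/mL = 9.8 units
Stage 3: 16.6 mL/hr × 2.4 hr = 39.84 mL → 39.84 mL × 0.2 units/mL = 7.968 units
Total = 4.62 + 9.8 + 7.968 = 22.388 units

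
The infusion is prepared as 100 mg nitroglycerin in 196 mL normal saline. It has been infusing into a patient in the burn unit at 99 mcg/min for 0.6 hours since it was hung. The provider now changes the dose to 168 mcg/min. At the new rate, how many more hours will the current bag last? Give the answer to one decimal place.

9.6 hours

Initial rate:
99 mcg/min × 60 min/hr = 5940 mcg/hr
Concentration = 100 mg ÷ 196 mL = 0.5102041 mg/mL = 510.2041 mcg/mL
Rate = 5940 mcg/hr ÷ 510.2041 mcg/mL = 11.6424 mL/hr
Volume infused so far = 11.6424 mL/hr × 0.6 hr = 6.98544 mL
Volume remaining = 196 − 6.98544 = 189.0146 mL
New rate:
168 mcg/min × 60 min/hr = 10080 mcg/hr
Rate = 10080 mcg/hr ÷ 510.2041 mcg/mL = 19.7568 mL/hr
Time remaining = 189.0146 mL ÷ 19.7568 mL/hr = 9.567063 hr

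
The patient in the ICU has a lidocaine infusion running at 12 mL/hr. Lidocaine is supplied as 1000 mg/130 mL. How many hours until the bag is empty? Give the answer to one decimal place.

Duration = 130 mL ÷ 12 mL/hr = 10.83333 hr

10.8 hours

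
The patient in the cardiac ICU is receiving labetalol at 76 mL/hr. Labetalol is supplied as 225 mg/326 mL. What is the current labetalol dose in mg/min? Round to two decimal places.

0.87 mg/min

Concentration = 225 mg ÷ 326 mL = 0.690184 mg/mL
Drug rate = 76 mL/hr × 0.690184 mg/mL = 52.45399 mg/hr
52.45399 mg/hr ÷ 60 min/hr = 0.8742331 mg/min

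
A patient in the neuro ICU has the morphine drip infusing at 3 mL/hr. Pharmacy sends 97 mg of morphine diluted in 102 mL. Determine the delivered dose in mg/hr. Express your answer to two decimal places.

Concentration = 97 mg ÷ 102 mL = 0.9509804 mg/mL
Drug rate = 3 mL/hr × 0.9509804 mg/mL = 2.852941 mg/hr

2.85 mg/hr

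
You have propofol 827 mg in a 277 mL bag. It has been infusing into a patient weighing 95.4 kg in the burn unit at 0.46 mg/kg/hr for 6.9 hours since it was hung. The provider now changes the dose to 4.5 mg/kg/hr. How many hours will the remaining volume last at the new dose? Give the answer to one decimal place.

1.2 hours

Initial rate:
Dose = 0.46 mg/kg/hr × 95.4 kg = 43.884 mg/hr
Concentration = 827 mg ÷ 277 mL = 2.98556 mg/mL
Rate = 43.884 mg/hr ÷ 2.98556 mg/mL = 14.69875 mL/hr
Volume infused so far = 14.69875 mL/hr × 6.9 hr = 101.4214 mL
Volume remaining = 277 − 101.4214 = 175.5786 mL
New rate:
Dose = 4.5 mg/kg/hr × 95.4 kg = 429.3 mg/hr
Rate = 429.3 mg/hr ÷ 2.98556 mg/mL = 143.7921 mL/hr
Time remaining = 175.5786 mL ÷ 143.7921 mL/hr = 1.221058 hr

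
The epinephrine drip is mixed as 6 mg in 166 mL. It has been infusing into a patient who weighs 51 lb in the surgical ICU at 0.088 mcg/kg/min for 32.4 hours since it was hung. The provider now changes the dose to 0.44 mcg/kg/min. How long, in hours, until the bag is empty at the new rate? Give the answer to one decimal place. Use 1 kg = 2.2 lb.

3.3 hours

Initial rate:
Weight = 51 lb ÷ 2.2 lb/kg = 23.18182 kg
Dose = 0.088 mcg/kg/min × 23.18182 kg = 2.04 mcg/min
2.04 mcg/min × 60 min/hr = 122.4 mcg/hr
Concentration = 6 mg ÷ 166 mL = 0.03614458 mg/mL = 36.14458 mcg/mL
Rate = 122.4 mcg/hr ÷ 36.14458 mcg/mL = 3.3864 mL/hr
Volume infused so far = 3.3864 mL/hr × 32.4 hr = 109.7194 mL
Volume remaining = 166 − 109.7194 = 56.28064 mL
New rate:
Dose = 0.44 mcg/kg/min × 23.18182 kg = 10.2 mcg/min
10.2 mcg/min × 60 min/hr = 612 mcg/hr
Rate = 612 mcg/hr ÷ 36.14458 mcg/mL = 16.932 mL/hr
Time remaining = 56.28064 mL ÷ 16.932 mL/hr = 3.323922 hr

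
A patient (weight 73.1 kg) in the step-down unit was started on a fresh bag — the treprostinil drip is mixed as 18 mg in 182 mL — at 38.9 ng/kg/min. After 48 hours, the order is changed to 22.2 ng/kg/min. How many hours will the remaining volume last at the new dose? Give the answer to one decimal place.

Initial rate:
Dose = 38.9 ng/kg/min × 73.1 kg = 2843.59 ng/min
2843.59 ng/min × 60 min/hr = 170615.4 ng/hr
Concentration = 18 mg ÷ 182 mL = 0.0989011 mg/mL = 98901.1 ng/mL
Rate = 170615.4 ng/hr ÷ 98901.1 ng/mL = 1.725111 mL/hr
Volume infused so far = 1.725111 mL/hr × 48 hr = 82.80534 mL
Volume remaining = 182 − 82.80534 = 99.19466 mL
New rate:
Dose = 22.2 ng/kg/min × 73.1 kg = 1622.82 ng/min
1622.82 ng/min × 60 min/hr = 97369.2 ng/hr
Rate = 97369.2 ng/hr ÷ 98901.1 ng/mL = 0.9845108 mL/hr
Time remaining = 99.19466 mL ÷ 0.9845108 mL/hr = 100.7553 hr

100.8 hours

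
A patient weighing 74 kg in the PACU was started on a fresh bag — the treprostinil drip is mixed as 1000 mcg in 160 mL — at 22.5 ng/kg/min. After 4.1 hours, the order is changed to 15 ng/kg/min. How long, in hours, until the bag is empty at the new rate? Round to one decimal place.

Initial rate:
Dose = 22.5 ng/kg/min × 74 kg = 1665 ng/min
1665 ng/min × 60 min/hr = 99900 ng/hr
Concentration = 1000 mcg ÷ 160 mL = 6.25 mcg/mL = 6250 ng/mL
Rate = 99900 ng/hr ÷ 6250 ng/mL = 15.984 mL/hr
Volume infused so far = 15.984 mL/hr × 4.1 hr = 65.5344 mL
Volume remaining = 160 − 65.5344 = 94.4656 mL
New rate:
Dose = 15 ng/kg/min × 74 kg = 1110 ng/min
1110 ng/min × 60 min/hr = 66600 ng/hr
Rate = 66600 ng/hr ÷ 6250 ng/mL = 10.656 mL/hr
Time remaining = 94.4656 mL ÷ 10.656 mL/hr = 8.865015 hr

8.9 hours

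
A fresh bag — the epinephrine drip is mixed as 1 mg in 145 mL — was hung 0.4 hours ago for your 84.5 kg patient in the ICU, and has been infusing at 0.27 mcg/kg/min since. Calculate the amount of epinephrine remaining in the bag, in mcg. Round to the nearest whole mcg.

Dose = 0.27 mcg/kg/min × 84.5 kg = 22.815 mcg/min
22.815 mcg/min × 60 min/hr = 1368.9 mcg/hr
Concentration = 1 mg ÷ 145 mL = 0.006896552 mg/mL = 6.896552 mcg/mL
Rate = 1368.9 mcg/hr ÷ 6.896552 mcg/mL = 198.4905 mL/hr
Volume infused = 198.4905 mL/hr × 0.4 hr = 79.3962 mL
Volume remaining = 145 − 79.3962 = 65.6038 mL
Drug remaining = 65.6038 mL × 6.896552 mcg/mL = 452.44 mcg

452 mcg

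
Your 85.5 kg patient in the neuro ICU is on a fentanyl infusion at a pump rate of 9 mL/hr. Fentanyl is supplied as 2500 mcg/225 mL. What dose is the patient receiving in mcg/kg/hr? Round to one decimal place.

Concentration = 2500 mcg ÷ 225 mL = 11.11111 mcg/mL
Drug rate = 9 mL/hr × 11.11111 mcg/mL = 100 mcg/hr
100 mcg/hr ÷ 85.5 kg = 1.169591 mcg/kg/hr

1.2 mcg/kg/hr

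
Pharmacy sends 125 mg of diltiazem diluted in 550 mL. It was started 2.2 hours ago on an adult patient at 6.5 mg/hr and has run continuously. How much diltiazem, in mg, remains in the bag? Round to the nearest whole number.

Concentration = 125 mg ÷ 550 mL = 0.2272727 mg/mL
Rate = 6.5 mg/hr ÷ 0.2272727 mg/mL = 28.6 mL/hr
Volume infused = 28.6 mL/hr × 2.2 hr = 62.92 mL
Volume remaining = 550 − 62.92 = 487.08 mL
Drug remaining = 487.08 mL × 0.2272727 mg/mL = 110.7 mg

111 mg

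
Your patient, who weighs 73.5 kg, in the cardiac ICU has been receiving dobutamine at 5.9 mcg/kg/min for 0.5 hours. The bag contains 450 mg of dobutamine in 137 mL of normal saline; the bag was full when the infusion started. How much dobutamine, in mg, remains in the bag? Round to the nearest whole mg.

437 mg

Dose = 5.9 mcg/kg/min × 73.5 kg = 433.65 mcg/min
433.65 mcg/min × 60 min/hr = 26019 mcg/hr
Concentration = 450 mg ÷ 137 mL = 3.284672 mg/mL = 3284.672 mcg/mL
Rate = 26019 mcg/hr ÷ 3284.672 mcg/mL = 7.92134 mL/hr
Volume infused = 7.92134 mL/hr × 0.5 hr = 3.96067 mL
Volume remaining = 137 − 3.96067 = 133.0393 mL
Drug remaining = 133.0393 mL × 3284.672 mcg/mL = 436990.5 mcg = 436.9905 mg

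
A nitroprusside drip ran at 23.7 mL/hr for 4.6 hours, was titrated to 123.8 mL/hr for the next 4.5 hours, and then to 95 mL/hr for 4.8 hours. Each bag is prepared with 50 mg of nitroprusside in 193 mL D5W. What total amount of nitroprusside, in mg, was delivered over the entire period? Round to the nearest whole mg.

Concentration = 50 mg ÷ 193 mL = 0.2590674 mg/mL
Stage 1: 23.7 mL/hr × 4.6 hr = 109.02 mL → 109.02 mL × 0.2590674 mg/mL = 28.24352 mg
Stage 2: 123.8 mL/hr × 4.5 hr = 557.1 mL → 557.1 mL × 0.2590674 mg/mL = 144.3264 mg
Stage 3: 95 mL/hr × 4.8 hr = 456 mL → 456 mL × 0.2590674 mg/mL = 118.1347 mg
Total = 28.24352 + 144.3264 + 118.1347 = 290.7047 mg

291 mg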